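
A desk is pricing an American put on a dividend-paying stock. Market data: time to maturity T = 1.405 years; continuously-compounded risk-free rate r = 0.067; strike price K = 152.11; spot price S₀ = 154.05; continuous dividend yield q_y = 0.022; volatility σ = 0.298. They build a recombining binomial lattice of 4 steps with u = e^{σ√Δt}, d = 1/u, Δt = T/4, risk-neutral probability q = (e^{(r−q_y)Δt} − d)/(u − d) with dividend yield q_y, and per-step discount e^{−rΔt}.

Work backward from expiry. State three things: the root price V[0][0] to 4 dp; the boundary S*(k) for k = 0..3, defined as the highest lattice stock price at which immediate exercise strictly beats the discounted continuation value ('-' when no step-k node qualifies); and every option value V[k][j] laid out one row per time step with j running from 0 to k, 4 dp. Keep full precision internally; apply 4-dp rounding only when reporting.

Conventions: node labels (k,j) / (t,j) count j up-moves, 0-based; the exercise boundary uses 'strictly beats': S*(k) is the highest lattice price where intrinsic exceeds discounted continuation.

params: Δt=0.35125 u=1.19317 d=0.83810 q=0.50083 e^(-rΔt)=0.97674
t_4 payoffs: 76.1032 43.9026 0.0000 0.0000 0.0000
t_3: node(3,0) S=90.6890 payoff=61.4210 vs cont=58.5812 → 61.4210 [stop]  node(3,1) S=129.1098 payoff=23.0002 vs cont=21.4051 → 23.0002 [stop]  node(3,2) S=183.8079 payoff=0.0000 vs cont=0.0000 → 0.0000 [wait]  node(3,3) S=261.6790 payoff=0.0000 vs cont=0.0000 → 0.0000 [wait]  ⇒ S*(3)=129.1098
t_2: node(2,0) S=108.2074 payoff=43.9026 vs cont=41.1976 → 43.9026 [stop]  node(2,1) S=154.0500 payoff=0.0000 vs cont=11.2139 → 11.2139 [wait]  node(2,2) S=219.3140 payoff=0.0000 vs cont=0.0000 → 0.0000 [wait]  ⇒ S*(2)=108.2074
t_1: node(1,0) S=129.1098 payoff=23.0002 vs cont=26.8908 → 26.8908 [wait]  node(1,1) S=183.8079 payoff=0.0000 vs cont=5.4675 → 5.4675 [wait]  ⇒ S*(1)=-
t_0: node(0,0) S=154.0500 payoff=0.0000 vs cont=15.7854 → 15.7854 [wait]  ⇒ S*(0)=-

price = 15.7854
boundary = - - 108.2074 129.1098
tree:
15.7854
26.8908 5.4675
43.9026 11.2139 0.0000
61.4210 23.0002 0.0000 0.0000
76.1032 43.9026 0.0000 0.0000 0.0000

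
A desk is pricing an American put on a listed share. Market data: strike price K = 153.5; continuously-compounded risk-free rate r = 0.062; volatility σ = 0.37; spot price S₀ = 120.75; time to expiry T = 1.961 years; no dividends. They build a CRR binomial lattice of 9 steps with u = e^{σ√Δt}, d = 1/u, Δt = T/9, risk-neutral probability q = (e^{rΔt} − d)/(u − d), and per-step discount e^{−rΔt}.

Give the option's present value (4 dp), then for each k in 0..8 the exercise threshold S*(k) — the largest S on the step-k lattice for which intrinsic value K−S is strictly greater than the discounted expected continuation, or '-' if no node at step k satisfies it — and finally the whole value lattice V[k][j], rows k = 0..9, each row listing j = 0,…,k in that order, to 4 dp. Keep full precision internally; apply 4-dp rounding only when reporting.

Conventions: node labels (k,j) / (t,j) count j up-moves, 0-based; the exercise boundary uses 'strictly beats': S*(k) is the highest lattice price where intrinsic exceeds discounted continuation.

Δt=0.21789  u=1.18852  d=0.84138  q=0.49611  discount=0.98658
step 9 (expiry): payoffs max(K−S,0) = 127.9835 117.4558 102.5844 81.5774 51.9032 9.9859 0.0000 0.0000 0.0000 0.0000
step 8: (k=8,j=0): S=30.3269, K−S=123.1731, hold=121.1133 ⇒ V=123.1731 exercise | (k=8,j=1): S=42.8394, K−S=110.6606, hold=108.6009 ⇒ V=110.6606 exercise | (k=8,j=2): S=60.5143, K−S=92.9857, hold=90.9260 ⇒ V=92.9857 exercise | (k=8,j=3): S=85.4816, K−S=68.0184, hold=65.9587 ⇒ V=68.0184 exercise | (k=8,j=4): S=120.7500, K−S=32.7500, hold=30.6903 ⇒ V=32.7500 exercise | (k=8,j=5): S=170.5696, K−S=0.0000, hold=4.9643 ⇒ V=4.9643 continue | (k=8,j=6): S=240.9441, K−S=0.0000, hold=0.0000 ⇒ V=0.0000 continue | (k=8,j=7): S=340.3541, K−S=0.0000, hold=0.0000 ⇒ V=0.0000 continue | (k=8,j=8): S=480.7791, K−S=0.0000, hold=0.0000 ⇒ V=0.0000 continue  boundary S*=120.7500
step 7: (k=7,j=0): S=36.0442, K−S=117.4558, hold=115.3960 ⇒ V=117.4558 exercise | (k=7,j=1): S=50.9156, K−S=102.5844, hold=100.5247 ⇒ V=102.5844 exercise | (k=7,j=2): S=71.9226, K−S=81.5774, hold=79.5177 ⇒ V=81.5774 exercise | (k=7,j=3): S=101.5968, K−S=51.9032, hold=49.8435 ⇒ V=51.9032 exercise | (k=7,j=4): S=143.5141, K−S=9.9859, hold=18.7108 ⇒ V=18.7108 continue | (k=7,j=5): S=202.7258, K−S=0.0000, hold=2.4679 ⇒ V=2.4679 continue | (k=7,j=6): S=286.3675, K−S=0.0000, hold=0.0000 ⇒ V=0.0000 continue | (k=7,j=7): S=404.5184, K−S=0.0000, hold=0.0000 ⇒ V=0.0000 continue  boundary S*=101.5968
step 6: (k=6,j=0): S=42.8394, K−S=110.6606, hold=108.6009 ⇒ V=110.6606 exercise | (k=6,j=1): S=60.5143, K−S=92.9857, hold=90.9260 ⇒ V=92.9857 exercise | (k=6,j=2): S=85.4816, K−S=68.0184, hold=65.9587 ⇒ V=68.0184 exercise | (k=6,j=3): S=120.7500, K−S=32.7500, hold=34.9607 ⇒ V=34.9607 continue | (k=6,j=4): S=170.5696, K−S=0.0000, hold=10.5096 ⇒ V=10.5096 continue | (k=6,j=5): S=240.9441, K−S=0.0000, hold=1.2269 ⇒ V=1.2269 continue | (k=6,j=6): S=340.3541, K−S=0.0000, hold=0.0000 ⇒ V=0.0000 continue  boundary S*=85.4816
step 5: (k=5,j=0): S=50.9156, K−S=102.5844, hold=100.5247 ⇒ V=102.5844 exercise | (k=5,j=1): S=71.9226, K−S=81.5774, hold=79.5177 ⇒ V=81.5774 exercise | (k=5,j=2): S=101.5968, K−S=51.9032, hold=50.9256 ⇒ V=51.9032 exercise | (k=5,j=3): S=143.5141, K−S=9.9859, hold=22.5240 ⇒ V=22.5240 continue | (k=5,j=4): S=202.7258, K−S=0.0000, hold=5.8251 ⇒ V=5.8251 continue | (k=5,j=5): S=286.3675, K−S=0.0000, hold=0.6099 ⇒ V=0.6099 continue  boundary S*=101.5968
step 4: (k=4,j=0): S=60.5143, K−S=92.9857, hold=90.9260 ⇒ V=92.9857 exercise | (k=4,j=1): S=85.4816, K−S=68.0184, hold=65.9587 ⇒ V=68.0184 exercise | (k=4,j=2): S=120.7500, K−S=32.7500, hold=36.8270 ⇒ V=36.8270 continue | (k=4,j=3): S=170.5696, K−S=0.0000, hold=14.0485 ⇒ V=14.0485 continue | (k=4,j=4): S=240.9441, K−S=0.0000, hold=3.1944 ⇒ V=3.1944 continue  boundary S*=85.4816
step 3: (k=3,j=0): S=71.9226, K−S=81.5774, hold=79.5177 ⇒ V=81.5774 exercise | (k=3,j=1): S=101.5968, K−S=51.9032, hold=51.8391 ⇒ V=51.9032 exercise | (k=3,j=2): S=143.5141, K−S=9.9859, hold=25.1839 ⇒ V=25.1839 continue | (k=3,j=3): S=202.7258, K−S=0.0000, hold=8.5474 ⇒ V=8.5474 continue  boundary S*=101.5968
step 2: (k=2,j=0): S=85.4816, K−S=68.0184, hold=65.9587 ⇒ V=68.0184 exercise | (k=2,j=1): S=120.7500, K−S=32.7500, hold=38.1289 ⇒ V=38.1289 continue | (k=2,j=2): S=170.5696, K−S=0.0000, hold=16.7032 ⇒ V=16.7032 continue  boundary S*=85.4816
step 1: (k=1,j=0): S=101.5968, K−S=51.9032, hold=52.4763 ⇒ V=52.4763 continue | (k=1,j=1): S=143.5141, K−S=9.9859, hold=27.1305 ⇒ V=27.1305 continue  boundary S*=-
step 0: (k=0,j=0): S=120.7500, K−S=32.7500, hold=39.3666 ⇒ V=39.3666 continue  boundary S*=-

price = 39.3666
boundary = - - 85.4816 101.5968 85.4816 101.5968 85.4816 101.5968 120.7500
tree:
39.3666
52.4763 27.1305
68.0184 38.1289 16.7032
81.5774 51.9032 25.1839 8.5474
92.9857 68.0184 36.8270 14.0485 3.1944
102.5844 81.5774 51.9032 22.5240 5.8251 0.6099
110.6606 92.9857 68.0184 34.9607 10.5096 1.2269 0.0000
117.4558 102.5844 81.5774 51.9032 18.7108 2.4679 0.0000 0.0000
123.1731 110.6606 92.9857 68.0184 32.7500 4.9643 0.0000 0.0000 0.0000
127.9835 117.4558 102.5844 81.5774 51.9032 9.9859 0.0000 0.0000 0.0000 0.0000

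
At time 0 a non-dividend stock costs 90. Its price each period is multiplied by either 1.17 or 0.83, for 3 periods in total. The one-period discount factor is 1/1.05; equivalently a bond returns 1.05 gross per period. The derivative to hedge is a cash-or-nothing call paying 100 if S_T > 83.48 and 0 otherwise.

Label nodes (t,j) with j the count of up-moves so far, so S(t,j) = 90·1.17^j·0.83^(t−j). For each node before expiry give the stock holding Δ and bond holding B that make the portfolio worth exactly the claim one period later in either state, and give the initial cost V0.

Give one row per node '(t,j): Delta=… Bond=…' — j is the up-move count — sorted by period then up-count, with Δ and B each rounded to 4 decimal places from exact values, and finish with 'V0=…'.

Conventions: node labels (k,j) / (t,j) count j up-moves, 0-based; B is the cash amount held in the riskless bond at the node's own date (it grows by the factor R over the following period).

(0,0): Delta=1.3539 Bond=-60.1504
(1,0): Delta=2.4264 Bond=-143.2730
(1,1): Delta=0.9389 Bond=-19.4588
(2,0): Delta=0.0000 Bond=0.0000
(2,1): Delta=3.3652 Bond=-232.4930
(2,2): Delta=0.0000 Bond=95.2381
V0=61.6977

Under the risk-neutral measure, an up-move has probability p* = (R−d)/(u−d) = 0.6471 and values discount at R = 1.05.
Payoffs at expiry: V(3,0)=0.0000, V(3,1)=0.0000, V(3,2)=100.0000, V(3,3)=100.0000
(2,0): S=62.0010. Δ = (V_up−V_dn)/(S_up−S_dn) = (0.0000−0.0000)/(72.5412−51.4608) = 0.0000. V = [p*·0.0000 + (1−p*)·0.0000]/1.05 = 0.0000. B = V − Δ·S = 0.0000.
(2,1): S=87.3990. Δ = (V_up−V_dn)/(S_up−S_dn) = (100.0000−0.0000)/(102.2568−72.5412) = 3.3652. V = [p*·100.0000 + (1−p*)·0.0000]/1.05 = 61.6246. B = V − Δ·S = -232.4930.
(2,2): S=123.2010. Δ = (V_up−V_dn)/(S_up−S_dn) = (100.0000−100.0000)/(144.1452−102.2568) = 0.0000. V = [p*·100.0000 + (1−p*)·100.0000]/1.05 = 95.2381. B = V − Δ·S = 95.2381.
(1,0): S=74.7000. Δ = (V_up−V_dn)/(S_up−S_dn) = (61.6246−0.0000)/(87.3990−62.0010) = 2.4264. V = [p*·61.6246 + (1−p*)·0.0000]/1.05 = 37.9760. B = V − Δ·S = -143.2730.
(1,1): S=105.3000. Δ = (V_up−V_dn)/(S_up−S_dn) = (95.2381−61.6246)/(123.2010−87.3990) = 0.9389. V = [p*·95.2381 + (1−p*)·61.6246]/1.05 = 79.4043. B = V − Δ·S = -19.4588.
(0,0): S=90.0000. Δ = (V_up−V_dn)/(S_up−S_dn) = (79.4043−37.9760)/(105.3000−74.7000) = 1.3539. V = [p*·79.4043 + (1−p*)·37.9760]/1.05 = 61.6977. B = V − Δ·S = -60.1504.
As a check, the time-0 holding Δ(0,0)·S0 + B(0,0) comes to 61.6977 — exactly V0.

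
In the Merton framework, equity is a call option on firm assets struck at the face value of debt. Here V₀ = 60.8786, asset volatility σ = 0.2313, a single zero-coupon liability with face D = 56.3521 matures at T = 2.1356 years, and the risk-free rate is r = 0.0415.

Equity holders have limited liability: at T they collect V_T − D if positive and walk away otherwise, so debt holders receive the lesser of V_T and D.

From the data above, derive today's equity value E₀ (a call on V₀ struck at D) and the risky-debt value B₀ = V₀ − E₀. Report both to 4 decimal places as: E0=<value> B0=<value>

E0=13.0789 B0=47.7997

Apply the equity-as-call identities (strike 56.3521, horizon 2.1356 years):
d₁ = [ln(V₀/D) + (r + σ²/2)T] / (σ√T)
   = [ln(60.8786/56.3521) + (0.0415 + 0.5·0.2313²)·2.1356] / (0.2313·√2.1356)
   = [0.077262 + 0.145754] / 0.338015 = 0.659784
d₂ = d₁ − σ√T = 0.659784 − 0.338015 = 0.321769
N(d₁) = 0.745304,  N(d₂) = 0.626186,  e^(−rT) = 0.915187
E₀ = V₀·N(d₁) − D·e^(−rT)·N(d₂)
   = 60.8786·0.745304 − 56.3521·0.915187·0.626186 = 13.078946
B₀ = V₀ − E₀ = 60.8786 − 13.078946 = 47.799654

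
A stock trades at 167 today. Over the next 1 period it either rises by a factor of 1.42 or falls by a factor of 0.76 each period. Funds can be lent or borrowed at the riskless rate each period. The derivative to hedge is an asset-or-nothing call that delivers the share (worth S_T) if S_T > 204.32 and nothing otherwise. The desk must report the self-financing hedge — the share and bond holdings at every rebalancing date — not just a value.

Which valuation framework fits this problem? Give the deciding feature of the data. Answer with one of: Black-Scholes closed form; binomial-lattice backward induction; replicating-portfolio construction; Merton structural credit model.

Key observation: the task asks for the hedge itself — share and bond holdings at every node of the 1-period tree on spot 167 with factors 1.42/0.76 — which is exactly what the replicating-portfolio construction produces.

framework: replicating-portfolio construction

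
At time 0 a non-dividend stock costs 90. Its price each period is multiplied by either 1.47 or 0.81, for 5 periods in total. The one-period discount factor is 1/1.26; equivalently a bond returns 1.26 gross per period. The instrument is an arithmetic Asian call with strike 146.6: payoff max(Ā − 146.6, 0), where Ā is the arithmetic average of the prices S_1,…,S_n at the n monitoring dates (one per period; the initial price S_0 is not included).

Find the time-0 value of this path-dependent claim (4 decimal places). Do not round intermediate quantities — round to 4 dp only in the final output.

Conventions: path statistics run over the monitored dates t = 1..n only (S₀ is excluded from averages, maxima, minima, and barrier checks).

Under the martingale measure an up-move has probability p* = 0.6818; value the claim as the probability-weighted average of per-path payoffs, discounted 5 periods at R = 1.26.
Enumerate all 2^5 = 32 price paths (U = up ×1.47, D = down ×0.81); each path with k up-moves has probability p*^k·(1−p*)^(5−k).
DDDDD: Ā=49.9804, payoff=0.0000, prob=0.003261
UDDDD: Ā=90.7051, payoff=0.0000, prob=0.006988
DUDDD: Ā=78.8251, payoff=0.0000, prob=0.006988
UUDDD: Ā=143.0530, payoff=0.0000, prob=0.014975
DDUDD: Ā=69.2023, payoff=0.0000, prob=0.006988
UDUDD: Ā=125.5894, payoff=0.0000, prob=0.014975
DUUDD: Ā=113.7094, payoff=0.0000, prob=0.014975
UUUDD: Ā=206.3614, payoff=59.7614, prob=0.032089
DDDUD: Ā=61.4078, payoff=0.0000, prob=0.006988
UDDUD: Ā=111.4438, payoff=0.0000, prob=0.014975
DUDUD: Ā=99.5638, payoff=0.0000, prob=0.014975
UUDUD: Ā=180.6899, payoff=34.0899, prob=0.032089
DDUUD: Ā=89.9410, payoff=0.0000, prob=0.014975
UDUUD: Ā=163.2263, payoff=16.6263, prob=0.032089
DUUUD: Ā=151.3463, payoff=4.7463, prob=0.032089
UUUUD: Ā=274.6656, payoff=128.0656, prob=0.068762
DDDDU: Ā=55.0943, payoff=0.0000, prob=0.006988
UDDDU: Ā=99.9860, payoff=0.0000, prob=0.014975
DUDDU: Ā=88.1060, payoff=0.0000, prob=0.014975
UUDDU: Ā=159.8960, payoff=13.2960, prob=0.032089
DDUDU: Ā=78.4832, payoff=0.0000, prob=0.014975
UDUDU: Ā=142.4324, payoff=0.0000, prob=0.032089
DUUDU: Ā=130.5524, payoff=0.0000, prob=0.032089
UUUDU: Ā=236.9285, payoff=90.3285, prob=0.068762
DDDUU: Ā=70.6887, payoff=0.0000, prob=0.014975
UDDUU: Ā=128.2869, payoff=0.0000, prob=0.032089
DUDUU: Ā=116.4069, payoff=0.0000, prob=0.032089
UUDUU: Ā=211.2570, payoff=64.6570, prob=0.068762
DDUUU: Ā=106.7841, payoff=0.0000, prob=0.032089
UDUUU: Ā=193.7934, payoff=47.1934, prob=0.068762
DUUUU: Ā=181.9134, payoff=35.3134, prob=0.068762
UUUUU: Ā=330.1391, payoff=183.5391, prob=0.147348
Price = Σ prob·payoff / R^5 = 56.304664 / 3.175797 = 17.7293

price = 17.7293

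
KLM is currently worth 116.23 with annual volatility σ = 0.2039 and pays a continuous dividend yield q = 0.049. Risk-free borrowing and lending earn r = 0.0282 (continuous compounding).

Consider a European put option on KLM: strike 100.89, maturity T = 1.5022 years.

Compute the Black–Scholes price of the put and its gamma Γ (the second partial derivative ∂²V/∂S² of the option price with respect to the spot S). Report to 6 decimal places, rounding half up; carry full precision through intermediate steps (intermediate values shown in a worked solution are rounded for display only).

σ√T = 0.2039·√1.5022 = 0.249909
d₁ = (ln(S/K) + (r−q+σ²/2)T) / (σ√T) = (ln(116.23/100.89) + (0.0282−0.049+0.2039²/2)·1.5022) / 0.249909 = (0.141540 − 0.000019) / 0.249909 = 0.566293
d₂ = d₁ − σ√T = 0.566293 − 0.249909 = 0.316385
e^{−rT} = 0.958523
e^{−qT} = 0.929036
N(−d₁) = 0.285597,  N(−d₂) = 0.375855
Put price V = K·e^{−rT}·N(−d₂) − S·e^{−qT}·N(−d₁) = 36.347212 − 30.839313 = 5.507899
φ(d₁) = (1/√(2π))·e^{−d₁²/2} = 0.339839
Γ = e^{−qT}·φ(d₁) / (S·σ·√T) = 0.010869

price = 5.507899
Γ = 0.010869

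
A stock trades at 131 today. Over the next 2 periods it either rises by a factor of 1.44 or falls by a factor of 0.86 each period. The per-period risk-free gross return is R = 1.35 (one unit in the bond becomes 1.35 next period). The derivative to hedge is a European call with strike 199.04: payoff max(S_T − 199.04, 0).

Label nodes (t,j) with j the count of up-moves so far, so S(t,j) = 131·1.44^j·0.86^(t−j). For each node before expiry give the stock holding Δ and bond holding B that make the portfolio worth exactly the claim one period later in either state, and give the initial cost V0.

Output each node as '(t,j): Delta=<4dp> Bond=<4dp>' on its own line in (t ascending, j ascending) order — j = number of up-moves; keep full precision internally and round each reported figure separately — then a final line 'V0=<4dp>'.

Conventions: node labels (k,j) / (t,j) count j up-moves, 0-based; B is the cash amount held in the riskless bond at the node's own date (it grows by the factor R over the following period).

(0,0): Delta=0.5980 Bond=-49.9019
(1,0): Delta=0.0000 Bond=0.0000
(1,1): Delta=0.6636 Bond=-79.7412
V0=28.4325

Risk-neutral probability p* = (R−d)/(u−d) = (1.35−0.86)/(1.44−0.86) = 0.8448.
Terminal payoffs: V(2,0)=0.0000, V(2,1)=0.0000, V(2,2)=72.6016
Node (1,0) S=112.6600: V=(p*·0.0000+(1−p*)·0.0000)/1.35=0.0000; Δ=(0.0000−0.0000)/(162.2304−96.8876)=0.0000; B=V−Δ·S=0.0000
Node (1,1) S=188.6400: V=(p*·72.6016+(1−p*)·0.0000)/1.35=45.4340; Δ=(72.6016−0.0000)/(271.6416−162.2304)=0.6636; B=V−Δ·S=-79.7412
Node (0,0) S=131.0000: V=(p*·45.4340+(1−p*)·0.0000)/1.35=28.4325; Δ=(45.4340−0.0000)/(188.6400−112.6600)=0.5980; B=V−Δ·S=-49.9019
Sanity check at the root: Δ(0,0)·S0 + B(0,0) reproduces V0 = 28.4325.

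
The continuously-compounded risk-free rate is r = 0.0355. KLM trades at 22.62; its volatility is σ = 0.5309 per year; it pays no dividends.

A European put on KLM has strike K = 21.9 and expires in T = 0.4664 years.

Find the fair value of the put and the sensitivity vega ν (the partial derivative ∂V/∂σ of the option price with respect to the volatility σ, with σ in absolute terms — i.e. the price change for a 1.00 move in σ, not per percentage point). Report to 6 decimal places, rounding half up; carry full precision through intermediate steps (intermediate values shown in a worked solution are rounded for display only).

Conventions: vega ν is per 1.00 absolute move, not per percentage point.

price = 2.665093
ν = 5.862397

σ√T = 0.5309·√0.4664 = 0.362570
d₁ = (ln(S/K) + (r+σ²/2)T) / (σ√T) = (ln(22.62/21.9) + (0.0355+0.5309²/2)·0.4664) / 0.362570 = (0.032348 + 0.082286) / 0.362570 = 0.316169
d₂ = d₁ − σ√T = 0.316169 − 0.362570 = -0.046401
e^{−rT} = 0.983579
N(−d₁) = 0.375937,  N(−d₂) = 0.518505
Put price V = K·e^{−rT}·N(−d₂) − S·N(−d₁) = 11.168787 − 8.503694 = 2.665093
φ(d₁) = (1/√(2π))·e^{−d₁²/2} = 0.379493
ν = S·φ(d₁)·√T = 5.862397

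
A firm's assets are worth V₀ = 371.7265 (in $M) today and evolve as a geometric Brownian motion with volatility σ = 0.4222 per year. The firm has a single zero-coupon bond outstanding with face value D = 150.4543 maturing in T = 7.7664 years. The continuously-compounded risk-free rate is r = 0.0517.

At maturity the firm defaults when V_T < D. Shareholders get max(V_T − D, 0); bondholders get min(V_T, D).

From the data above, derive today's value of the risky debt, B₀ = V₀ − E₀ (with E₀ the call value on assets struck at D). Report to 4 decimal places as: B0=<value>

B0=87.0205

Equity is a call on the firm's assets struck at D = 150.4543:
d₁ = [ln(V₀/D) + (r + σ²/2)T] / (σ√T)
   = [ln(371.7265/150.4543) + (0.0517 + 0.5·0.4222²)·7.7664] / (0.4222·√7.7664)
   = [0.904499 + 1.093714] / 1.176598 = 1.698297
d₂ = d₁ − σ√T = 1.698297 − 1.176598 = 0.521699
N(d₁) = 0.955274,  N(d₂) = 0.699060,  e^(−rT) = 0.669300
E₀ = V₀·N(d₁) − D·e^(−rT)·N(d₂)
   = 371.7265·0.955274 − 150.4543·0.669300·0.699060 = 284.706021
B₀ = V₀ − E₀ = 371.7265 − 284.706021 = 87.020479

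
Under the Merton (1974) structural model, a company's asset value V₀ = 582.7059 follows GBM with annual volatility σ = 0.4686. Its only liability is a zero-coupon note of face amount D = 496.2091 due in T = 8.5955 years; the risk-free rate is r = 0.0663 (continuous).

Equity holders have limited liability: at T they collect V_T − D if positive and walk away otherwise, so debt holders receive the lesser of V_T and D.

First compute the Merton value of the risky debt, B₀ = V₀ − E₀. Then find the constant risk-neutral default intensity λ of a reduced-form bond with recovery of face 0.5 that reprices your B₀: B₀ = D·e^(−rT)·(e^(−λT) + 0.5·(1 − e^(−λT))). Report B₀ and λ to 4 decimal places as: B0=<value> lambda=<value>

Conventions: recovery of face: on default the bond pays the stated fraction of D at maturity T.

B0=187.9843 lambda=0.1256

With assets at 582.7059 and a single debt payment of 496.2091 at 8.5955 years:
d₁ = [ln(V₀/D) + (r + σ²/2)T] / (σ√T)
   = [ln(582.7059/496.2091) + (0.0663 + 0.5·0.4686²)·8.5955] / (0.4686·√8.5955)
   = [0.160685 + 1.513607] / 1.373845 = 1.218691
d₂ = d₁ − σ√T = 1.218691 − 1.373845 = -0.155155
N(d₁) = 0.888519,  N(d₂) = 0.438350,  e^(−rT) = 0.565592
E₀ = V₀·N(d₁) − D·e^(−rT)·N(d₂)
   = 582.7059·0.888519 − 496.2091·0.565592·0.438350 = 394.721624
B₀ = V₀ − E₀ = 582.7059 − 394.721624 = 187.984276
e^(−λT) = (B₀·e^(rT)/D − 0.5)/(1 − 0.5) = (187.9843·1.768058/496.2091 − 0.5)/0.5 = 0.33962519
λ = −ln(0.33962519)/8.5955 = 0.125637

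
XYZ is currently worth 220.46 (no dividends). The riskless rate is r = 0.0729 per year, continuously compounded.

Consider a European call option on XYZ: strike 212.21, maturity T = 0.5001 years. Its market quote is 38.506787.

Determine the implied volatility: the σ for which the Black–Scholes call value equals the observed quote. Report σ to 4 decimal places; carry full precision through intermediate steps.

sigma = 0.5018

At σ = 0.5018 the Black–Scholes value reproduces the quote:
σ√T = 0.5018·√0.5001 = 0.354862
d₁ = (ln(S/K) + (r+σ²/2)T) / (σ√T) = (ln(220.46/212.21) + (0.0729+0.5018²/2)·0.5001) / 0.354862 = (0.038140 + 0.099421) / 0.354862 = 0.387646
d₂ = d₁ − σ√T = 0.387646 − 0.354862 = 0.032784
e^{−rT} = 0.964199
N(d₁) = 0.650861,  N(d₂) = 0.513077
V = S·N(d₁) − K·e^{−rT}·N(d₂) = 143.488792 − 104.982005 = 38.506787 (matching the quote); vega is positive throughout, so no other σ reproduces this price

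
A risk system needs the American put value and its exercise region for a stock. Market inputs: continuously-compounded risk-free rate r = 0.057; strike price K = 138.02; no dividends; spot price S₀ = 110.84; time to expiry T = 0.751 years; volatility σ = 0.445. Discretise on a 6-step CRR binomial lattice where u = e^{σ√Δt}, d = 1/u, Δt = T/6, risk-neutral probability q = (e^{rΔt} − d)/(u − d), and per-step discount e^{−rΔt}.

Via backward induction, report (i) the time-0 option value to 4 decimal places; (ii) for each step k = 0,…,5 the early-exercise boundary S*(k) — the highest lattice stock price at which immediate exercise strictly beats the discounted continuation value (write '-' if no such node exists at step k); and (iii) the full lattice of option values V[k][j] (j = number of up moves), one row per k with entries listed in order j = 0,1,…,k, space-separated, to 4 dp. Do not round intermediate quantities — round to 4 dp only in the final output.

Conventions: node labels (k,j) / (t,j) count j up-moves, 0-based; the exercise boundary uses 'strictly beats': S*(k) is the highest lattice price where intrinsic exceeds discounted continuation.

params: Δt=0.12517 u=1.17051 d=0.85433 q=0.48337 e^(-rΔt)=0.99289
t_6 payoffs: 94.9222 78.9724 57.1199 27.1800 0.0000 0.0000 0.0000
t_5: node(5,0) S=50.4462 payoff=87.5738 vs cont=86.5926 → 87.5738 [stop]  node(5,1) S=69.1155 payoff=68.9045 vs cont=67.9233 → 68.9045 [stop]  node(5,2) S=94.6941 payoff=43.3259 vs cont=42.3447 → 43.3259 [stop]  node(5,3) S=129.7389 payoff=8.2811 vs cont=13.9422 → 13.9422 [wait]  node(5,4) S=177.7532 payoff=0.0000 vs cont=0.0000 → 0.0000 [wait]  node(5,5) S=243.5369 payoff=0.0000 vs cont=0.0000 → 0.0000 [wait]  ⇒ S*(5)=94.6941
t_4: node(4,0) S=59.0476 payoff=78.9724 vs cont=77.9912 → 78.9724 [stop]  node(4,1) S=80.9001 payoff=57.1199 vs cont=56.1387 → 57.1199 [stop]  node(4,2) S=110.8400 payoff=27.1800 vs cont=28.9157 → 28.9157 [wait]  node(4,3) S=151.8601 payoff=0.0000 vs cont=7.1518 → 7.1518 [wait]  node(4,4) S=208.0612 payoff=0.0000 vs cont=0.0000 → 0.0000 [wait]  ⇒ S*(4)=80.9001
t_3: node(3,0) S=69.1155 payoff=68.9045 vs cont=67.9233 → 68.9045 [stop]  node(3,1) S=94.6941 payoff=43.3259 vs cont=43.1777 → 43.3259 [stop]  node(3,2) S=129.7389 payoff=8.2811 vs cont=18.2650 → 18.2650 [wait]  node(3,3) S=177.7532 payoff=0.0000 vs cont=3.6686 → 3.6686 [wait]  ⇒ S*(3)=94.6941
t_2: node(2,0) S=80.9001 payoff=57.1199 vs cont=56.1387 → 57.1199 [stop]  node(2,1) S=110.8400 payoff=27.1800 vs cont=30.9904 → 30.9904 [wait]  node(2,2) S=151.8601 payoff=0.0000 vs cont=11.1299 → 11.1299 [wait]  ⇒ S*(2)=80.9001
t_1: node(1,0) S=94.6941 payoff=43.3259 vs cont=44.1734 → 44.1734 [wait]  node(1,1) S=129.7389 payoff=8.2811 vs cont=21.2384 → 21.2384 [wait]  ⇒ S*(1)=-
t_0: node(0,0) S=110.8400 payoff=27.1800 vs cont=32.8521 → 32.8521 [wait]  ⇒ S*(0)=-

price = 32.8521
boundary = - - 80.9001 94.6941 80.9001 94.6941
tree:
32.8521
44.1734 21.2384
57.1199 30.9904 11.1299
68.9045 43.3259 18.2650 3.6686
78.9724 57.1199 28.9157 7.1518 0.0000
87.5738 68.9045 43.3259 13.9422 0.0000 0.0000
94.9222 78.9724 57.1199 27.1800 0.0000 0.0000 0.0000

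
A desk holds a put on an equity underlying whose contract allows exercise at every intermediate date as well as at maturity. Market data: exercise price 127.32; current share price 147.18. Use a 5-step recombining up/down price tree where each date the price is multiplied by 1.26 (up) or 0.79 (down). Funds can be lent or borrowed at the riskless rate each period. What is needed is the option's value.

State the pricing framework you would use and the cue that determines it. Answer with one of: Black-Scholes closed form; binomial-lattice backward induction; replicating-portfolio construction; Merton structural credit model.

Key observation: with exercise allowed before expiry on a discrete up/down model (5 steps from spot 147.18), the strike-127.32 put's value must be rolled back through the tree testing early exercise at each node.

framework: binomial-lattice backward induction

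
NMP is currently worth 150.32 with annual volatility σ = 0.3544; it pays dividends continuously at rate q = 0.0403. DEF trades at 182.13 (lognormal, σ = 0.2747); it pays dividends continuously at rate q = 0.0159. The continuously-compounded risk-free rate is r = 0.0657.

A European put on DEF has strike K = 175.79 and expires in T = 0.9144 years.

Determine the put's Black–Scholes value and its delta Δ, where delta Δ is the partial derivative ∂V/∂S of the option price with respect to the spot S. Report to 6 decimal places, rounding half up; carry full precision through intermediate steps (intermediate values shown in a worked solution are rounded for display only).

σ√T = 0.2747·√0.9144 = 0.262680
d₁ = (ln(S/K) + (r−q+σ²/2)T) / (σ√T) = (ln(182.13/175.79) + (0.0657−0.0159+0.2747²/2)·0.9144) / 0.262680 = (0.035431 + 0.080037) / 0.262680 = 0.439577
d₂ = d₁ − σ√T = 0.439577 − 0.262680 = 0.176897
e^{−rT} = 0.941693
e^{−qT} = 0.985566
N(−d₁) = 0.330122,  N(−d₂) = 0.429794
Put price V = K·e^{−rT}·N(−d₂) − S·e^{−qT}·N(−d₁) = 71.148263 − 59.257226 = 11.891037
Δ = −e^{−qT}·N(−d₁) = -0.325357

price = 11.891037
Δ = -0.325357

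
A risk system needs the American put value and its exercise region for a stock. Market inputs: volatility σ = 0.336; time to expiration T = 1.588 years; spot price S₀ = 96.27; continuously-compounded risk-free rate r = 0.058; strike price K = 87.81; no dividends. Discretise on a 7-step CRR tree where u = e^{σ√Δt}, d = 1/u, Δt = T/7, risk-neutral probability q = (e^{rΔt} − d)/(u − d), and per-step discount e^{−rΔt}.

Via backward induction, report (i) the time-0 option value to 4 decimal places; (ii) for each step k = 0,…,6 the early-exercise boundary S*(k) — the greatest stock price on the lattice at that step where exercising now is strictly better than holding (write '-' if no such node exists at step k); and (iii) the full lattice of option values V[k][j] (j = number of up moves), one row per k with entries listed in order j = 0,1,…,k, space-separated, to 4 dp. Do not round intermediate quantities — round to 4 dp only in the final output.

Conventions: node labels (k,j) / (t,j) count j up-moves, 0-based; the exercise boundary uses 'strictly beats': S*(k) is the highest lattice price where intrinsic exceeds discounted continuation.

price = 8.9239
boundary = - - - 59.5640 50.7553 59.5640 69.9014
tree:
8.9239
13.5395 4.5676
19.9202 7.5491 1.7220
28.2460 12.1634 3.1578 0.3391
37.0547 18.9595 5.7233 0.6889 0.0000
44.5607 28.2460 10.2213 1.3995 0.0000 0.0000
50.9567 37.0547 17.9086 2.8434 0.0000 0.0000 0.0000
56.4068 44.5607 28.2460 5.7770 0.0000 0.0000 0.0000 0.0000

Δt=0.22686  u=1.17355  d=0.85211  q=0.50128  discount=0.98693
step 7 (expiry): payoffs max(K−S,0) = 56.4068 44.5607 28.2460 5.7770 0.0000 0.0000 0.0000 0.0000
step 6: (k=6,j=0): S=36.8533, K−S=50.9567, hold=49.8089 ⇒ V=50.9567 exercise | (k=6,j=1): S=50.7553, K−S=37.0547, hold=35.9069 ⇒ V=37.0547 exercise | (k=6,j=2): S=69.9014, K−S=17.9086, hold=16.7607 ⇒ V=17.9086 exercise | (k=6,j=3): S=96.2700, K−S=0.0000, hold=2.8434 ⇒ V=2.8434 continue | (k=6,j=4): S=132.5854, K−S=0.0000, hold=0.0000 ⇒ V=0.0000 continue | (k=6,j=5): S=182.5999, K−S=0.0000, hold=0.0000 ⇒ V=0.0000 continue | (k=6,j=6): S=251.4811, K−S=0.0000, hold=0.0000 ⇒ V=0.0000 continue  boundary S*=69.9014
step 5: (k=5,j=0): S=43.2493, K−S=44.5607, hold=43.4129 ⇒ V=44.5607 exercise | (k=5,j=1): S=59.5640, K−S=28.2460, hold=27.0982 ⇒ V=28.2460 exercise | (k=5,j=2): S=82.0330, K−S=5.7770, hold=10.2213 ⇒ V=10.2213 continue | (k=5,j=3): S=112.9779, K−S=0.0000, hold=1.3995 ⇒ V=1.3995 continue | (k=5,j=4): S=155.5959, K−S=0.0000, hold=0.0000 ⇒ V=0.0000 continue | (k=5,j=5): S=214.2905, K−S=0.0000, hold=0.0000 ⇒ V=0.0000 continue  boundary S*=59.5640
step 4: (k=4,j=0): S=50.7553, K−S=37.0547, hold=35.9069 ⇒ V=37.0547 exercise | (k=4,j=1): S=69.9014, K−S=17.9086, hold=18.9595 ⇒ V=18.9595 continue | (k=4,j=2): S=96.2700, K−S=0.0000, hold=5.7233 ⇒ V=5.7233 continue | (k=4,j=3): S=132.5854, K−S=0.0000, hold=0.6889 ⇒ V=0.6889 continue | (k=4,j=4): S=182.5999, K−S=0.0000, hold=0.0000 ⇒ V=0.0000 continue  boundary S*=50.7553
step 3: (k=3,j=0): S=59.5640, K−S=28.2460, hold=27.6181 ⇒ V=28.2460 exercise | (k=3,j=1): S=82.0330, K−S=5.7770, hold=12.1634 ⇒ V=12.1634 continue | (k=3,j=2): S=112.9779, K−S=0.0000, hold=3.1578 ⇒ V=3.1578 continue | (k=3,j=3): S=155.5959, K−S=0.0000, hold=0.3391 ⇒ V=0.3391 continue  boundary S*=59.5640
step 2: (k=2,j=0): S=69.9014, K−S=17.9086, hold=19.9202 ⇒ V=19.9202 continue | (k=2,j=1): S=96.2700, K−S=0.0000, hold=7.5491 ⇒ V=7.5491 continue | (k=2,j=2): S=132.5854, K−S=0.0000, hold=1.7220 ⇒ V=1.7220 continue  boundary S*=-
step 1: (k=1,j=0): S=82.0330, K−S=5.7770, hold=13.5395 ⇒ V=13.5395 continue | (k=1,j=1): S=112.9779, K−S=0.0000, hold=4.5676 ⇒ V=4.5676 continue  boundary S*=-
step 0: (k=0,j=0): S=96.2700, K−S=0.0000, hold=8.9239 ⇒ V=8.9239 continue  boundary S*=-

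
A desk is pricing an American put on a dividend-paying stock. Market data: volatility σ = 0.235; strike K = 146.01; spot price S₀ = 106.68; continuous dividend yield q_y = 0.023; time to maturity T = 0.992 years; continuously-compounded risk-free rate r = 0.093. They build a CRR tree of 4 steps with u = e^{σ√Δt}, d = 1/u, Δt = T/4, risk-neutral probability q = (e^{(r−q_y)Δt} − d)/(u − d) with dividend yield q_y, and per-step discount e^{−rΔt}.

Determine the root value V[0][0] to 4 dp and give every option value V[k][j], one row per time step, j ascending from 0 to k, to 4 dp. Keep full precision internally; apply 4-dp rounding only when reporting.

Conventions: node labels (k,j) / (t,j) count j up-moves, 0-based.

Δt=0.24800, u=1.12415, d=0.88956, q=0.54542, disc=e^(-rΔt)=0.97720
k=4 terminal: V=max(K-S,0) → 79.2090 61.5924 39.3300 11.1966 0.0000
k=3: j=0 S=75.0944 intr=70.9156 cont=68.0136 V=70.9156[EX]; j=1 S=94.8982 intr=51.1118 cont=48.3225 V=51.1118[EX]; j=2 S=119.9245 intr=26.0855 cont=23.4385 V=26.0855[EX]; j=3 S=151.5508 intr=0.0000 cont=4.9737 V=4.9737[hold]
k=2: j=0 S=84.4176 intr=61.5924 cont=58.7435 V=61.5924[EX]; j=1 S=106.6800 intr=39.3300 cont=36.6077 V=39.3300[EX]; j=2 S=134.8134 intr=11.1966 cont=14.2384 V=14.2384[hold]
k=1: j=0 S=94.8982 intr=51.1118 cont=48.3225 V=51.1118[EX]; j=1 S=119.9245 intr=26.0855 cont=25.0598 V=26.0855[EX]
k=0: j=0 S=106.6800 intr=39.3300 cont=36.6077 V=39.3300[EX]

price = 39.3300
tree:
39.3300
51.1118 26.0855
61.5924 39.3300 14.2384
70.9156 51.1118 26.0855 4.9737
79.2090 61.5924 39.3300 11.1966 0.0000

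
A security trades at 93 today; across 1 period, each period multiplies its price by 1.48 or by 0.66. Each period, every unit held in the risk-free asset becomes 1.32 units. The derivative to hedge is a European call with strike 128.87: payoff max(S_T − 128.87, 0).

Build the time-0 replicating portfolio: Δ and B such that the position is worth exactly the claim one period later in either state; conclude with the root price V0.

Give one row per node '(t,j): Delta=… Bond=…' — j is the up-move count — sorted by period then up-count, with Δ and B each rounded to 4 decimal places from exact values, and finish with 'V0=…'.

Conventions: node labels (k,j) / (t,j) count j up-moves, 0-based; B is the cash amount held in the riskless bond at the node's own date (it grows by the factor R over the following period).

(0,0): Delta=0.1150 Bond=-5.3476
V0=5.3476

The replicating-portfolio and risk-neutral prices coincide; use p* = (1.32−0.66)/(1.48−0.66) = 0.8049 for the latter.
Payoffs at expiry: V(1,0)=0.0000, V(1,1)=8.7700
Node (0,0) S=93.0000: V=(p*·8.7700+(1−p*)·0.0000)/1.32=5.3476; Δ=(8.7700−0.0000)/(137.6400−61.3800)=0.1150; B=V−Δ·S=-5.3476
Check: Δ(0,0)·S0 + B(0,0) = 5.3476 = V0.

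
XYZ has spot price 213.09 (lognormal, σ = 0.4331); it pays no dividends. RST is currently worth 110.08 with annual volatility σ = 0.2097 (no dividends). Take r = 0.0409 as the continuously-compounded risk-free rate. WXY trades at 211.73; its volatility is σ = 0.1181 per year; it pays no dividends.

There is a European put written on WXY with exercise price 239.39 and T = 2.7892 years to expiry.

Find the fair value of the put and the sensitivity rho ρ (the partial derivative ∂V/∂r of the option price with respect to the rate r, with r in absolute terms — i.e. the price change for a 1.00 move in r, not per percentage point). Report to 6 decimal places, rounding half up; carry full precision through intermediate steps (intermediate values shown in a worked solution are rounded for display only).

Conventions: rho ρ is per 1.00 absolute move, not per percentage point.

σ√T = 0.1181·√2.7892 = 0.197238
d₁ = (ln(S/K) + (r+σ²/2)T) / (σ√T) = (ln(211.73/239.39) + (0.0409+0.1181²/2)·2.7892) / 0.197238 = (-0.122782 + 0.133530) / 0.197238 = 0.054490
d₂ = d₁ − σ√T = 0.054490 − 0.197238 = -0.142748
e^{−rT} = 0.892188
N(−d₁) = 0.478272,  N(−d₂) = 0.556755
Put price V = K·e^{−rT}·N(−d₂) − S·N(−d₁) = 118.912294 − 101.264614 = 17.647680
ρ = −K·T·e^{−rT}·N(−d₂) = -331.670170

price = 17.647680
ρ = -331.670170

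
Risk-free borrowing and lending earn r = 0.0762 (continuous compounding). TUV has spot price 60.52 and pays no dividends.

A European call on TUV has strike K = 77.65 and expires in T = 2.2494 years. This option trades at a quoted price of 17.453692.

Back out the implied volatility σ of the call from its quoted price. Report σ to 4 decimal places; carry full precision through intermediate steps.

sigma = 0.5404

At σ = 0.5404 the Black–Scholes value reproduces the quote:
σ√T = 0.5404·√2.2494 = 0.810492
d₁ = (ln(S/K) + (r+σ²/2)T) / (σ√T) = (ln(60.52/77.65) + (0.0762+0.5404²/2)·2.2494) / 0.810492 = (-0.249238 + 0.499853) / 0.810492 = 0.309214
d₂ = d₁ − σ√T = 0.309214 − 0.810492 = -0.501278
e^{−rT} = 0.842481
N(d₁) = 0.621421,  N(d₂) = 0.308088
V = S·N(d₁) − K·e^{−rT}·N(d₂) = 37.608369 − 20.154677 = 17.453692 (equal to the quote); since ∂V/∂σ > 0 for all σ, the implied volatility is unique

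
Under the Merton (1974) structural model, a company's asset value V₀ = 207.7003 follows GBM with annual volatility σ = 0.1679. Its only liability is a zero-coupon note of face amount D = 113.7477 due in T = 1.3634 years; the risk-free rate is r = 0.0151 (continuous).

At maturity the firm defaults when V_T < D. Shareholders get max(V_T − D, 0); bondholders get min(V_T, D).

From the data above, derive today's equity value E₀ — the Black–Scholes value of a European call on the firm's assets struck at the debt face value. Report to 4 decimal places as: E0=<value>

Work the structural quantities from V₀ = 207.7003 against face 113.7477:
d₁ = [ln(V₀/D) + (r + σ²/2)T] / (σ√T)
   = [ln(207.7003/113.7477) + (0.0151 + 0.5·0.1679²)·1.3634] / (0.1679·√1.3634)
   = [0.602113 + 0.039805] / 0.196048 = 3.274291
d₂ = d₁ − σ√T = 3.274291 − 0.196048 = 3.078243
N(d₁) = 0.999470,  N(d₂) = 0.998959,  e^(−rT) = 0.979623
E₀ = V₀·N(d₁) − D·e^(−rT)·N(d₂)
   = 207.7003·0.999470 − 113.7477·0.979623·0.998959 = 96.276428

E0=96.2764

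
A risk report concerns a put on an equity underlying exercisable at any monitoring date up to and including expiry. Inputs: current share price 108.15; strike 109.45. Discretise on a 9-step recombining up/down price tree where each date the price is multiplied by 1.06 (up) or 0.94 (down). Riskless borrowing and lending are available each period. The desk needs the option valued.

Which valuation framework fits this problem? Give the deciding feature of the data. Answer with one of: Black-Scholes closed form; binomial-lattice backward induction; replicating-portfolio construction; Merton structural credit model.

Key observation: the exercise right at every one of the 9 steps is what matters: each node needs max(109.45 − S, continuation), which only the stepwise tree valuation starting from spot 108.15 delivers.

framework: binomial-lattice backward induction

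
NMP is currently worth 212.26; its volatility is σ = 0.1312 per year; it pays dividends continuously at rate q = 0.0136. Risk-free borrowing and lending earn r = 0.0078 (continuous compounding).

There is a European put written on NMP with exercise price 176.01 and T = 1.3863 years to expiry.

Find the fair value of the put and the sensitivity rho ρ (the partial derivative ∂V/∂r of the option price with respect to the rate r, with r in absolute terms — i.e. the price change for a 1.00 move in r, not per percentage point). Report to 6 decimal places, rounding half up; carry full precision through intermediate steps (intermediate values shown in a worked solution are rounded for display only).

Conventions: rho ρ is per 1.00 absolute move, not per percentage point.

price = 1.786071
ρ = -33.648814

σ√T = 0.1312·√1.3863 = 0.154477
d₁ = (ln(S/K) + (r−q+σ²/2)T) / (σ√T) = (ln(212.26/176.01) + (0.0078−0.0136+0.1312²/2)·1.3863) / 0.154477 = (0.187271 + 0.003891) / 0.154477 = 1.237483
d₂ = d₁ − σ√T = 1.237483 − 0.154477 = 1.083007
e^{−rT} = 0.989245
e^{−qT} = 0.981323
N(−d₁) = 0.107954,  N(−d₂) = 0.139403
Put price V = K·e^{−rT}·N(−d₂) − S·e^{−qT}·N(−d₁) = 24.272390 − 22.486318 = 1.786071
ρ = −K·T·e^{−rT}·N(−d₂) = -33.648814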